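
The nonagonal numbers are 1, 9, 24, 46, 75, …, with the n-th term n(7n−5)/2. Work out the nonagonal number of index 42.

The 42nd nonagonal number is n(7n−5)/2 with n = 42.
42·(7·42 − 5)/2 = 42·289/2 = 6069.

6069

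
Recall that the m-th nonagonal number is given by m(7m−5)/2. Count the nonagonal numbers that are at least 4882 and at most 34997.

63

The n-th nonagonal number is n(7n−5)/2.
Smallest index with value ≥ 4882: n = 38 (giving 4959).
Largest index with value ≤ 34997: n = 100 (giving 34750).
Indices 38 through 100: 63 terms.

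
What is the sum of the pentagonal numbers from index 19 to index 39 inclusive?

Σ i(3i−1)/2 = (3Σi² − Σi) / 2 over i = 19..39.
Σi = 780 − 171 = 609 and Σi² = 20540 − 2109 = 18431.
(3·18431 − 1·609) / 2 = 54684/2 = 27342.

27342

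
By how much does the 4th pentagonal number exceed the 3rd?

Consecutive pentagonal numbers differ by 3n − 2: here 3·4 − 2 = 10.

10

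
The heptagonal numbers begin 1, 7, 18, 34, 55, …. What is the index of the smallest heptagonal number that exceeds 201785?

285

Solve n(5n−3)/2 > 201785 for integer n.
The largest n with value ≤ 201785 is 284 (since 201214 ≤ 201785 < 202635), so the first above is n = 285, value 202635.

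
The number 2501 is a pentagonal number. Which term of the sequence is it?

Set n(3n−1)/2 = 2501, giving 3n² − n − 5002 = 0.
So n = (1 + 245) / 6 = 246/6 = 41.

41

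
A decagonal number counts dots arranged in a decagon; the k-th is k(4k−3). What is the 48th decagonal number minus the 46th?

746

48·(4·48 − 3) = 9072 and 46·(4·46 − 3) = 8326.
Difference: 9072 − 8326 = 746.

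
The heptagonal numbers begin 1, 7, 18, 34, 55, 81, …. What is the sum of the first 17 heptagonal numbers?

Σ i(5i−3)/2 = (5Σi² − 3Σi) / 2 over i = 1..17.
Σi = 153 and Σi² = 1785.
(5·1785 − 3·153) / 2 = 8466/2 = 4233.

4233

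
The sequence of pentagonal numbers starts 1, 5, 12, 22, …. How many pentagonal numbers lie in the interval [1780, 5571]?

The n-th pentagonal number is n(3n−1)/2.
Smallest index with value ≥ 1780: n = 35 (giving 1820).
Largest index with value ≤ 5571: n = 61 (giving 5551).
Indices 35 through 61: 27 terms.

27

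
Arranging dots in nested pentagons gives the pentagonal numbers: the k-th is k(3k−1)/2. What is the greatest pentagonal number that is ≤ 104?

Solve n(3n−1)/2 ≤ 104 for integer n.
n = 8 gives 92 ≤ 104, while n = 9 gives 117 > 104; so the answer is 92.

92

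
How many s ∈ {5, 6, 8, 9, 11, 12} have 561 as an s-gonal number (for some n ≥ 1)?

s = 5: P(5, 19) = 532 and P(5, 20) = 590; 561 is not s-gonal.
s = 6: P(6, 17) = 561. ✓
s = 8: P(8, 14) = 560 and P(8, 15) = 645; 561 is not s-gonal.
s = 9: P(9, 13) = 559 and P(9, 14) = 651; 561 is not s-gonal.
s = 11: P(11, 11) = 506 and P(11, 12) = 606; 561 is not s-gonal.
s = 12: P(12, 11) = 561. ✓
Hits: s ∈ {6, 12} → 2.

2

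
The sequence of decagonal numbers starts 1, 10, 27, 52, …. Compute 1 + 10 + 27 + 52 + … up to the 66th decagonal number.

Σ i(4i−3) = 4Σi² − 3Σi over i = 1..66.
Σi = 2211 and Σi² = 98021.
4·98021 − 3·2211 = 385451.

385451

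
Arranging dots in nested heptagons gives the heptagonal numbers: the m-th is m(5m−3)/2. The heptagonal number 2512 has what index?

32

Set n(5n−3)/2 = 2512, giving 5n² − 3n − 5024 = 0.
The discriminant is 9 + 40·2512 = 100489, and √100489 = 317.
So n = (3 + 317) / 10 = 320/10 = 32.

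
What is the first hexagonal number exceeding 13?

15

Solve n(2n−1) > 13 for integer n.
The largest n with value ≤ 13 is 2 (since 6 ≤ 13 < 15), so the first above is n = 3, value 15.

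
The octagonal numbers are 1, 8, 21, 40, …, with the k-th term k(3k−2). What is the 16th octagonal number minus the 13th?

16·(3·16 − 2) = 736 and 13·(3·13 − 2) = 481.
Difference: 736 − 481 = 255.

255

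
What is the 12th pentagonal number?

12·(3·12 − 1)/2 = 12·35/2 = 210.

210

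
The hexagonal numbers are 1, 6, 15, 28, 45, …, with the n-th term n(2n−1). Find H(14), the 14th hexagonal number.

The 14th hexagonal number is n(2n−1) with n = 14.
14·(2·14 − 1) = 14·27 = 378.

378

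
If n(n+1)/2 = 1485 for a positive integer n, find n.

54

Set n(n+1)/2 = 1485, giving n² + n − 2970 = 0.
The discriminant is 1 + 8·1485 = 11881, and √11881 = 109.
So n = (-1 + 109) / 2 = 108/2 = 54.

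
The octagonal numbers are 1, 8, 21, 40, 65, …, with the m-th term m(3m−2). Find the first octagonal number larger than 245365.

246533

Solve n(3n−2) > 245365 for integer n.
The largest n with value ≤ 245365 is 286 (since 244816 ≤ 245365 < 246533), so the first above is n = 287, value 246533.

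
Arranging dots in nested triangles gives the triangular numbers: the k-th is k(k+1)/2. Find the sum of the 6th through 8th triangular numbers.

Σ i(i+1)/2 = (Σi² + Σi) / 2 over i = 6..8.
Σi = 36 − 15 = 21 and Σi² = 204 − 55 = 149.
(1·149 + 1·21) / 2 = 170/2 = 85.

85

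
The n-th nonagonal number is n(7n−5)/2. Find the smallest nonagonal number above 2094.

Solve n(7n−5)/2 > 2094 for integer n.
The largest n with value ≤ 2094 is 24 (since 1956 ≤ 2094 < 2125), so the first above is n = 25, value 2125.

2125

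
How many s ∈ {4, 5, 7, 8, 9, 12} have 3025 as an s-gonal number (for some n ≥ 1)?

2

s = 4: P(4, 55) = 3025. ✓
s = 5: P(5, 45) = 3015 and P(5, 46) = 3151; 3025 is not s-gonal.
s = 7: P(7, 35) = 3010 and P(7, 36) = 3186; 3025 is not s-gonal.
s = 8: P(8, 32) = 3008 and P(8, 33) = 3201; 3025 is not s-gonal.
s = 9: P(9, 29) = 2871 and P(9, 30) = 3075; 3025 is not s-gonal.
s = 12: P(12, 25) = 3025. ✓
Hits: s ∈ {4, 12} → 2.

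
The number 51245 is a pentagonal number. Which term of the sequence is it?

Set n(3n−1)/2 = 51245, giving 3n² − n − 102490 = 0.
So n = (1 + 1109) / 6 = 1110/6 = 185.

185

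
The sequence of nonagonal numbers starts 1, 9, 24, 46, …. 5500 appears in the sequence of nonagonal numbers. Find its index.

Set n(7n−5)/2 = 5500, giving 7n² − 5n − 11000 = 0.
The discriminant is 25 + 56·5500 = 308025, and √308025 = 555.
So n = (5 + 555) / 14 = 560/14 = 40.
Check: 40·(7·40 − 5)/2 = 5500. ✓

40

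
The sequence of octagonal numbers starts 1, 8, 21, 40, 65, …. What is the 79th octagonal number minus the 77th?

79·(3·79 − 2) = 18565 and 77·(3·77 − 2) = 17633.
Difference: 18565 − 17633 = 932.

932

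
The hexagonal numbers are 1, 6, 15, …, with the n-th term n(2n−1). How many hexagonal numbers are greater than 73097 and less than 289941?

The n-th hexagonal number is n(2n−1).
Smallest index with value > 73097: n = 192 (giving 73536).
Largest index with value < 289941: n = 380 (giving 288420).
Indices 192 through 380: 189 terms.

189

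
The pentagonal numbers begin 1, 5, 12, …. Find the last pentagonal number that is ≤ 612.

Solve n(3n−1)/2 ≤ 612 for integer n.
n = 20 gives 590 ≤ 612, while n = 21 gives 651 > 612; so the answer is 590.

590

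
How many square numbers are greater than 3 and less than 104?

The n-th square number is n².
Smallest index with value > 3: n = 2 (giving 4).
Largest index with value < 104: n = 10 (giving 100).
Indices 2 through 10: 9 terms.

9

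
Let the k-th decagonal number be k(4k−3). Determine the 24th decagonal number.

2232

24·(4·24 − 3) = 24·93 = 2232.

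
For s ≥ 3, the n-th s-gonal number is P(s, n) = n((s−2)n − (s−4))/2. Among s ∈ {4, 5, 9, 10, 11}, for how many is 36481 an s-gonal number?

s = 4: P(4, 191) = 36481. ✓
s = 5: P(5, 156) = 36426 and P(5, 157) = 36895; 36481 is not s-gonal.
s = 9: P(9, 102) = 36159 and P(9, 103) = 36874; 36481 is not s-gonal.
s = 10: P(10, 95) = 35815 and P(10, 96) = 36576; 36481 is not s-gonal.
s = 11: P(11, 90) = 36135 and P(11, 91) = 36946; 36481 is not s-gonal.
Hits: s ∈ {4} → 1.

1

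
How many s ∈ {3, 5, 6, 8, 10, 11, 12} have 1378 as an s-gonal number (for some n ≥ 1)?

1

s = 3: P(3, 52) = 1378. ✓
s = 5: P(5, 30) = 1335 and P(5, 31) = 1426; 1378 is not s-gonal.
s = 6: P(6, 26) = 1326 and P(6, 27) = 1431; 1378 is not s-gonal.
s = 8: P(8, 21) = 1281 and P(8, 22) = 1408; 1378 is not s-gonal.
s = 10: P(10, 18) = 1242 and P(10, 19) = 1387; 1378 is not s-gonal.
s = 11: P(11, 17) = 1241 and P(11, 18) = 1395; 1378 is not s-gonal.
s = 12: P(12, 17) = 1377 and P(12, 18) = 1548; 1378 is not s-gonal.
Hits: s ∈ {3} → 1.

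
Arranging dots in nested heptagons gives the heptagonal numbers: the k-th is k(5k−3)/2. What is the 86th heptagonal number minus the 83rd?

86·(5·86 − 3)/2 = 18361 and 83·(5·83 − 3)/2 = 17098.
Difference: 18361 − 17098 = 1263.

1263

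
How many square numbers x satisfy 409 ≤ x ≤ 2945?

34

The n-th square number is n².
Smallest index with value ≥ 409: n = 21 (giving 441).
Largest index with value ≤ 2945: n = 54 (giving 2916).
Indices 21 through 54: 34 terms.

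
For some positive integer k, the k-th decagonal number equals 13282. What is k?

Set n(4n−3) = 13282, giving 4n² − 3n − 13282 = 0.
So n = (3 + 461) / 8 = 464/8 = 58.

58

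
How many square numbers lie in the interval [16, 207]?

The n-th square number is n².
Smallest index with value ≥ 16: n = 4 (giving 16).
Largest index with value ≤ 207: n = 14 (giving 196).
Indices 4 through 14: 11 terms.

11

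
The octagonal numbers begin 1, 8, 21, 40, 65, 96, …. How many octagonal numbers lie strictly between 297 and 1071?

9

The n-th octagonal number is n(3n−2).
Smallest index with value > 297: n = 11 (giving 341).
Largest index with value < 1071: n = 19 (giving 1045).
Indices 11 through 19: 9 terms.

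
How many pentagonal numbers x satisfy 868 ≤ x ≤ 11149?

The n-th pentagonal number is n(3n−1)/2.
Smallest index with value ≥ 868: n = 25 (giving 925).
Largest index with value ≤ 11149: n = 86 (giving 11051).
Indices 25 through 86: 62 terms.

62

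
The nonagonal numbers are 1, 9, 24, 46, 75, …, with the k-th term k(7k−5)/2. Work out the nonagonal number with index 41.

41·(7·41 − 5)/2 = 41·282/2 = 41·141 = 5781.

5781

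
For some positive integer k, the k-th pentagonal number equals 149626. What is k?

Set n(3n−1)/2 = 149626, giving 3n² − n − 299252 = 0.
The discriminant is 1 + 24·149626 = 3591025, and √3591025 = 1895.
So n = (1 + 1895) / 6 = 1896/6 = 316.

316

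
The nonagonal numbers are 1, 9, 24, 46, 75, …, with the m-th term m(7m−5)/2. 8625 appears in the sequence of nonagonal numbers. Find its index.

Set n(7n−5)/2 = 8625, giving 7n² − 5n − 17250 = 0.
So n = (5 + 695) / 14 = 700/14 = 50.

50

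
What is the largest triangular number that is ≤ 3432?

Solve n(n+1)/2 ≤ 3432 for integer n.
n = 82 gives 3403 ≤ 3432, while n = 83 gives 3486 > 3432; so the answer is 3403.

3403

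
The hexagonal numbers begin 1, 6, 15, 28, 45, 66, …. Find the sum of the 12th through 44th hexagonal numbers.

56804

Σ i(2i−1) = 2Σi² − Σi over i = 12..44.
Σi = 990 − 66 = 924 and Σi² = 29370 − 506 = 28864.
2·28864 − 1·924 = 56804.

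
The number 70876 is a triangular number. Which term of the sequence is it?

376

Set n(n+1)/2 = 70876, giving n² + n − 141752 = 0.
The discriminant is 1 + 8·70876 = 567009, and √567009 = 753.
So n = (-1 + 753) / 2 = 752/2 = 376.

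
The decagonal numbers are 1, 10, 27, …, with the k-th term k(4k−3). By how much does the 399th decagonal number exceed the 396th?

9531

399·(4·399 − 3) = 635607 and 396·(4·396 − 3) = 626076.
Difference: 635607 − 626076 = 9531.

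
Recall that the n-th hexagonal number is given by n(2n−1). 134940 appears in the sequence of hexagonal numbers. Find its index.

260

Set n(2n−1) = 134940, giving 2n² − n − 134940 = 0.
So n = (1 + 1039) / 4 = 1040/4 = 260.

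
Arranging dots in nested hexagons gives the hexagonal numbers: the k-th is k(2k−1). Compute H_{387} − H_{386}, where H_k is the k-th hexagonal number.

Consecutive hexagonal numbers differ by 4n − 3: here 4·387 − 3 = 1545.

1545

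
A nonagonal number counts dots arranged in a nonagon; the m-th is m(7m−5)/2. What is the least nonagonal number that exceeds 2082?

Solve n(7n−5)/2 > 2082 for integer n.
The largest n with value ≤ 2082 is 24 (since 1956 ≤ 2082 < 2125), so the first above is n = 25, value 2125.

2125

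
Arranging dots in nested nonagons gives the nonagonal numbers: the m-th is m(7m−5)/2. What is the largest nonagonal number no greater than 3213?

3075

Solve n(7n−5)/2 ≤ 3213 for integer n.
n = 30 gives 3075 ≤ 3213, while n = 31 gives 3286 > 3213; so the answer is 3075.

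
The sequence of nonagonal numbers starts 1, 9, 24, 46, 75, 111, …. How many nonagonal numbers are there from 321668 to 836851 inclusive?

The n-th nonagonal number is n(7n−5)/2.
Smallest index with value ≥ 321668: n = 304 (giving 322696).
Largest index with value ≤ 836851: n = 489 (giving 835701).
Indices 304 through 489: 186 terms.

186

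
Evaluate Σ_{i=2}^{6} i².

90

Σ_{i=2}^{6} i² = 91 − 1 = 90.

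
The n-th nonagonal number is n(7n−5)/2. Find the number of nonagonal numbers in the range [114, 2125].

The n-th nonagonal number is n(7n−5)/2.
Smallest index with value ≥ 114: n = 7 (giving 154).
Largest index with value ≤ 2125: n = 25 (giving 2125).
Indices 7 through 25: 19 terms.

19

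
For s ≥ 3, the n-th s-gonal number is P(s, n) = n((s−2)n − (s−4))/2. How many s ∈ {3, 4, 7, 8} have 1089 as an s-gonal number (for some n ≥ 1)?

1

s = 3: P(3, 46) = 1081 and P(3, 47) = 1128; 1089 is not s-gonal.
s = 4: P(4, 33) = 1089. ✓
s = 7: P(7, 21) = 1071 and P(7, 22) = 1177; 1089 is not s-gonal.
s = 8: P(8, 19) = 1045 and P(8, 20) = 1160; 1089 is not s-gonal.
Hits: s ∈ {4} → 1.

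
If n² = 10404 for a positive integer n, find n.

102

We need n² = 10404, so n = √10404 = 102.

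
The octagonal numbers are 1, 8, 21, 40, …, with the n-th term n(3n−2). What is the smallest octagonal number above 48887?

Solve n(3n−2) > 48887 for integer n.
The largest n with value ≤ 48887 is 127 (since 48133 ≤ 48887 < 48896), so the first above is n = 128, value 48896.

48896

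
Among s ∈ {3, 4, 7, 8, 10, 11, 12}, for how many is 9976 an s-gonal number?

s = 3: P(3, 140) = 9870 and P(3, 141) = 10011; 9976 is not s-gonal.
s = 4: P(4, 99) = 9801 and P(4, 100) = 10000; 9976 is not s-gonal.
s = 7: P(7, 63) = 9828 and P(7, 64) = 10144; 9976 is not s-gonal.
s = 8: P(8, 58) = 9976. ✓
s = 10: P(10, 50) = 9850 and P(10, 51) = 10251; 9976 is not s-gonal.
s = 11: P(11, 47) = 9776 and P(11, 48) = 10200; 9976 is not s-gonal.
s = 12: P(12, 45) = 9945 and P(12, 46) = 10396; 9976 is not s-gonal.
Hits: s ∈ {8} → 1.

1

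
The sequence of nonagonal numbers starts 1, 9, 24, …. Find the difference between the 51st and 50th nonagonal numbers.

351

Consecutive nonagonal numbers differ by 7n − 6: here 7·51 − 6 = 351.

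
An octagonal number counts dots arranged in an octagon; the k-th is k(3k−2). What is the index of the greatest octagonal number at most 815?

Solve n(3n−2) ≤ 815 for integer n.
n = 16 gives 736 ≤ 815, while n = 17 gives 833 > 815; so the answer is index 16.

16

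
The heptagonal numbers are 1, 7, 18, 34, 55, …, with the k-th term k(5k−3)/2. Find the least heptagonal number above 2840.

3010

Solve n(5n−3)/2 > 2840 for integer n.
The largest n with value ≤ 2840 is 34 (since 2839 ≤ 2840 < 3010), so the first above is n = 35, value 3010.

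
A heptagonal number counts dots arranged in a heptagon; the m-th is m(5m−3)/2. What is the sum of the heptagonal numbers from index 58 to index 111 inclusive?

989883

Σ i(5i−3)/2 = (5Σi² − 3Σi) / 2 over i = 58..111.
Σi = 6216 − 1653 = 4563 and Σi² = 462056 − 63365 = 398691.
(5·398691 − 3·4563) / 2 = 1979766/2 = 989883.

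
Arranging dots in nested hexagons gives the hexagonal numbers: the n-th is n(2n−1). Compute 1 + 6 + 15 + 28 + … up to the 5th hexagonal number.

95

Σ i(2i−1) = 2Σi² − Σi over i = 1..5.
Σi = 15 and Σi² = 55.
2·55 − 1·15 = 95.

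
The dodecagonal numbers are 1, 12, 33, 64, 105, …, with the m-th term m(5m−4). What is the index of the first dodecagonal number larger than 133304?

Solve n(5n−4) > 133304 for integer n.
The largest n with value ≤ 133304 is 163 (since 132193 ≤ 133304 < 133824), so the first above is n = 164, value 133824.

164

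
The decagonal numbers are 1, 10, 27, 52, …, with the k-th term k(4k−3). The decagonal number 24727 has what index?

Set n(4n−3) = 24727, giving 4n² − 3n − 24727 = 0.
The discriminant is 9 + 16·24727 = 395641, and √395641 = 629.
So n = (3 + 629) / 8 = 632/8 = 79.

79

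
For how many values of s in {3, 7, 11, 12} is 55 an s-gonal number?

s = 3: P(3, 10) = 55. ✓
s = 7: P(7, 5) = 55. ✓
s = 11: P(11, 3) = 30 and P(11, 4) = 58; 55 is not s-gonal.
s = 12: P(12, 3) = 33 and P(12, 4) = 64; 55 is not s-gonal.
Hits: s ∈ {3, 7} → 2.

2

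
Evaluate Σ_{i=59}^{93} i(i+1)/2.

Σ i(i+1)/2 = (Σi² + Σi) / 2 over i = 59..93.
Σi = 4371 − 1711 = 2660 and Σi² = 272459 − 66729 = 205730.
(1·205730 + 1·2660) / 2 = 208390/2 = 104195.

104195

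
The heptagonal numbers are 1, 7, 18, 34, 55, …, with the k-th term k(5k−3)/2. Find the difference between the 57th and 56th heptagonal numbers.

Consecutive heptagonal numbers differ by 5n − 4: here 5·57 − 4 = 281.

281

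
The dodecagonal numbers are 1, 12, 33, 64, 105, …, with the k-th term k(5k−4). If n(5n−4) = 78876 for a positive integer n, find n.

126

Set n(5n−4) = 78876, giving 5n² − 4n − 78876 = 0.
The discriminant is 16 + 20·78876 = 1577536, and √1577536 = 1256.
So n = (4 + 1256) / 10 = 1260/10 = 126.
Check: 126·(5·126 − 4) = 78876. ✓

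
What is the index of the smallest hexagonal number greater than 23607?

109

Solve n(2n−1) > 23607 for integer n.
The largest n with value ≤ 23607 is 108 (since 23220 ≤ 23607 < 23653), so the first above is n = 109, value 23653.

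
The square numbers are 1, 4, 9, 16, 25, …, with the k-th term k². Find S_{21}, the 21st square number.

441

21² = 441.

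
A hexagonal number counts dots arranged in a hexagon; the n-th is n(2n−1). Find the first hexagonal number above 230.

Solve n(2n−1) > 230 for integer n.
The largest n with value ≤ 230 is 10 (since 190 ≤ 230 < 231), so the first above is n = 11, value 231.

231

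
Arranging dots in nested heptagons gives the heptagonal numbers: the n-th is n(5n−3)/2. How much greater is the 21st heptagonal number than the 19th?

21·(5·21 − 3)/2 = 1071 and 19·(5·19 − 3)/2 = 874.
Difference: 1071 − 874 = 197.

197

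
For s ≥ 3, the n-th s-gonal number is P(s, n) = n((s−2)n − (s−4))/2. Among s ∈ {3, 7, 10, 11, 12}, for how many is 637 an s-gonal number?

1

s = 3: P(3, 35) = 630 and P(3, 36) = 666; 637 is not s-gonal.
s = 7: P(7, 16) = 616 and P(7, 17) = 697; 637 is not s-gonal.
s = 10: P(10, 13) = 637. ✓
s = 11: P(11, 12) = 606 and P(11, 13) = 715; 637 is not s-gonal.
s = 12: P(12, 11) = 561 and P(12, 12) = 672; 637 is not s-gonal.
Hits: s ∈ {10} → 1.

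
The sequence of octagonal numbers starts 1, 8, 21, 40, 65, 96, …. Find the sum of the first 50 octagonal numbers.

Σ i(3i−2) = 3Σi² − 2Σi over i = 1..50.
Σi = 1275 and Σi² = 42925.
3·42925 − 2·1275 = 126225.

126225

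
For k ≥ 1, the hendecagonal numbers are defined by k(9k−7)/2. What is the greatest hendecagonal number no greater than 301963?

300958

Solve n(9n−7)/2 ≤ 301963 for integer n.
n = 259 gives 300958 ≤ 301963, while n = 260 gives 303290 > 301963; so the answer is 300958.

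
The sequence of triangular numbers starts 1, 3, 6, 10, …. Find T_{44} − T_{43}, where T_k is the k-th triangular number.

44

Consecutive triangular numbers differ by n: T_{44} − T_{43} = 44.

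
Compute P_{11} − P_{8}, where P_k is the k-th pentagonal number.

11·(3·11 − 1)/2 = 176 and 8·(3·8 − 1)/2 = 92.
Difference: 176 − 92 = 84.

84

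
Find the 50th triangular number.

The 50th triangular number is n(n+1)/2 with n = 50.
50·51/2 = 2550/2 = 1275.

1275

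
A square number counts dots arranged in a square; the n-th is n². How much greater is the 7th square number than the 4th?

7² = 49 and 4² = 16.
Difference: 49 − 16 = 33.

33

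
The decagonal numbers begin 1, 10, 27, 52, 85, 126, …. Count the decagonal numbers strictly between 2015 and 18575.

The n-th decagonal number is n(4n−3).
Smallest index with value > 2015: n = 23 (giving 2047).
Largest index with value < 18575: n = 68 (giving 18292).
Indices 23 through 68: 46 terms.

46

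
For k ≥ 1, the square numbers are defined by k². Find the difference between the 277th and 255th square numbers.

11704

277² = 76729 and 255² = 65025.
Difference: 76729 − 65025 = 11704.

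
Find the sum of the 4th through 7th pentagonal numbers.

178

Σ i(3i−1)/2 = (3Σi² − Σi) / 2 over i = 4..7.
Σi = 28 − 6 = 22 and Σi² = 140 − 14 = 126.
(3·126 − 1·22) / 2 = 356/2 = 178.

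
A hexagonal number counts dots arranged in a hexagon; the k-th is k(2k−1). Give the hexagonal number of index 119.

The 119th hexagonal number is n(2n−1) with n = 119.
119·(2·119 − 1) = 119·237 = 28203.

28203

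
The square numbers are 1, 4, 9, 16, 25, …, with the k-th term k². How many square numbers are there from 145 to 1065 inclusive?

The n-th square number is n².
Smallest index with value ≥ 145: n = 13 (giving 169).
Largest index with value ≤ 1065: n = 32 (giving 1024).
Indices 13 through 32: 20 terms.

20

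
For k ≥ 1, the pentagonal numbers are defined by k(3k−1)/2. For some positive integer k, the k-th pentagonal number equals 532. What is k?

19

Set n(3n−1)/2 = 532, giving 3n² − n − 1064 = 0.
The discriminant is 1 + 24·532 = 12769, and √12769 = 113.
So n = (1 + 113) / 6 = 114/6 = 19.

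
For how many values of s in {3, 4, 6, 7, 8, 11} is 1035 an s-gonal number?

2

s = 3: P(3, 45) = 1035. ✓
s = 4: P(4, 32) = 1024 and P(4, 33) = 1089; 1035 is not s-gonal.
s = 6: P(6, 23) = 1035. ✓
s = 7: P(7, 20) = 970 and P(7, 21) = 1071; 1035 is not s-gonal.
s = 8: P(8, 18) = 936 and P(8, 19) = 1045; 1035 is not s-gonal.
s = 11: P(11, 15) = 960 and P(11, 16) = 1096; 1035 is not s-gonal.
Hits: s ∈ {3, 6} → 2.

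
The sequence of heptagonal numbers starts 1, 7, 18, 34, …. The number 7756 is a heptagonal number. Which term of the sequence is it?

56

Set n(5n−3)/2 = 7756, giving 5n² − 3n − 15512 = 0.
So n = (3 + 557) / 10 = 560/10 = 56.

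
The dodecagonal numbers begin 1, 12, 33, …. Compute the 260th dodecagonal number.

336960

The 260th dodecagonal number is n(5n−4) with n = 260.
260·(5·260 − 4) = 260·1296 = 336960.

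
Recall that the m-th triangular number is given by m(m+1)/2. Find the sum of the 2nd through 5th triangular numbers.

Σ i(i+1)/2 = (Σi² + Σi) / 2 over i = 2..5.
Σi = 15 − 1 = 14 and Σi² = 55 − 1 = 54.
(1·54 + 1·14) / 2 = 68/2 = 34.

34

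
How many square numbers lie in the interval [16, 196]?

The n-th square number is n².
Smallest index with value ≥ 16: n = 4 (giving 16).
Largest index with value ≤ 196: n = 14 (giving 196).
Indices 4 through 14: 11 terms.

11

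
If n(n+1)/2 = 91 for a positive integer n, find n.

13

Set n(n+1)/2 = 91, giving n² + n − 182 = 0.
The discriminant is 1 + 8·91 = 729, and √729 = 27.
So n = (-1 + 27) / 2 = 26/2 = 13.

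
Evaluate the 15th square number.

The 15th square number is n² with n = 15.
15² = 225.

225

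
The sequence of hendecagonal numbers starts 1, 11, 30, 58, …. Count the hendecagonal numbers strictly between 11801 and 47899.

52

The n-th hendecagonal number is n(9n−7)/2.
Smallest index with value > 11801: n = 52 (giving 11986).
Largest index with value < 47899: n = 103 (giving 47380).
Indices 52 through 103: 52 terms.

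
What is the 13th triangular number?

91

The 13th triangular number is n(n+1)/2 with n = 13.
13·14/2 = 182/2 = 91.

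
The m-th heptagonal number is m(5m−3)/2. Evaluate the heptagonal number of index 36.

3186

The 36th heptagonal number is n(5n−3)/2 with n = 36.
36·(5·36 − 3)/2 = 36·177/2 = 3186.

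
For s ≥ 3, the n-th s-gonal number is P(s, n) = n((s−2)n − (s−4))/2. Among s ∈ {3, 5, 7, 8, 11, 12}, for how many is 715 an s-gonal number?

s = 3: P(3, 37) = 703 and P(3, 38) = 741; 715 is not s-gonal.
s = 5: P(5, 22) = 715. ✓
s = 7: P(7, 17) = 697 and P(7, 18) = 783; 715 is not s-gonal.
s = 8: P(8, 15) = 645 and P(8, 16) = 736; 715 is not s-gonal.
s = 11: P(11, 13) = 715. ✓
s = 12: P(12, 12) = 672 and P(12, 13) = 793; 715 is not s-gonal.
Hits: s ∈ {5, 11} → 2.

2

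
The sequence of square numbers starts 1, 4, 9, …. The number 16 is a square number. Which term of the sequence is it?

4

We need n² = 16, so n = √16 = 4.
Check: 4² = 16. ✓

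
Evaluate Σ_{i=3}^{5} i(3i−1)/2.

Σ i(3i−1)/2 = (3Σi² − Σi) / 2 over i = 3..5.
Σi = 15 − 3 = 12 and Σi² = 55 − 5 = 50.
(3·50 − 1·12) / 2 = 138/2 = 69.

69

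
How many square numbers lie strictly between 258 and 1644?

24

The n-th square number is n².
Smallest index with value > 258: n = 17 (giving 289).
Largest index with value < 1644: n = 40 (giving 1600).
Indices 17 through 40: 24 terms.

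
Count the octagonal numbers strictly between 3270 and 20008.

48

The n-th octagonal number is n(3n−2).
Smallest index with value > 3270: n = 34 (giving 3400).
Largest index with value < 20008: n = 81 (giving 19521).
Indices 34 through 81: 48 terms.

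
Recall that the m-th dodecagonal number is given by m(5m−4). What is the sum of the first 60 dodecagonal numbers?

361730

Σ i(5i−4) = 5Σi² − 4Σi over i = 1..60.
Σi = 1830 and Σi² = 73810.
5·73810 − 4·1830 = 361730.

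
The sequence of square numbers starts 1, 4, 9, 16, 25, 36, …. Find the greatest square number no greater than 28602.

Solve n² ≤ 28602 for integer n.
n = 169 gives 28561 ≤ 28602, while n = 170 gives 28900 > 28602; so the answer is 28561.

28561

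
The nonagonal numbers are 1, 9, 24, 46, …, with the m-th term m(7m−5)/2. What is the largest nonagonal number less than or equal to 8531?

8281

Solve n(7n−5)/2 ≤ 8531 for integer n.
n = 49 gives 8281 ≤ 8531, while n = 50 gives 8625 > 8531; so the answer is 8281.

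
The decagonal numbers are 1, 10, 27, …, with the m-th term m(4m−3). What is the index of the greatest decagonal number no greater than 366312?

302

Solve n(4n−3) ≤ 366312 for integer n.
n = 302 gives 363910 ≤ 366312, while n = 303 gives 366327 > 366312; so the answer is index 302.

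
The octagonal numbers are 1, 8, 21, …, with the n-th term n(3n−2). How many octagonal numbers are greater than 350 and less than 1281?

9

The n-th octagonal number is n(3n−2).
Smallest index with value > 350: n = 12 (giving 408).
Largest index with value < 1281: n = 20 (giving 1160).
Indices 12 through 20: 9 terms.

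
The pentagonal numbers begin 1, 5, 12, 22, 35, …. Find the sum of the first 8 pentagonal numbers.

Σ i(3i−1)/2 = (3Σi² − Σi) / 2 over i = 1..8.
Σi = 36 and Σi² = 204.
(3·204 − 1·36) / 2 = 576/2 = 288.

288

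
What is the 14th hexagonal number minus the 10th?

14·(2·14 − 1) = 378 and 10·(2·10 − 1) = 190.
Difference: 378 − 190 = 188.

188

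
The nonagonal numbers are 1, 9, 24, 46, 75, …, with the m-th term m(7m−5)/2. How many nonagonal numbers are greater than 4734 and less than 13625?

25

The n-th nonagonal number is n(7n−5)/2.
Smallest index with value > 4734: n = 38 (giving 4959).
Largest index with value < 13625: n = 62 (giving 13299).
Indices 38 through 62: 25 terms.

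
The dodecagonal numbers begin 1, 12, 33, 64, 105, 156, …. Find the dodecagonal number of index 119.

119·(5·119 − 4) = 119·591 = 70329.

70329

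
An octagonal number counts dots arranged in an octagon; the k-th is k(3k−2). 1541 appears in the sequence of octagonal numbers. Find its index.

23

Set n(3n−2) = 1541, giving 3n² − 2n − 1541 = 0.
So n = (2 + 136) / 6 = 138/6 = 23.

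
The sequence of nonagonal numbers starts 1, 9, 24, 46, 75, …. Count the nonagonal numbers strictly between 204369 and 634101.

183

The n-th nonagonal number is n(7n−5)/2.
Smallest index with value > 204369: n = 243 (giving 206064).
Largest index with value < 634101: n = 425 (giving 631125).
Indices 243 through 425: 183 terms.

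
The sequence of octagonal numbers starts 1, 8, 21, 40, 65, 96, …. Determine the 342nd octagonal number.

350208

342·(3·342 − 2) = 342·1024 = 350208.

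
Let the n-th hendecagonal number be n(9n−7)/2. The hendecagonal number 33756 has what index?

87

Set n(9n−7)/2 = 33756, giving 9n² − 7n − 67512 = 0.
The discriminant is 49 + 72·33756 = 2430481, and √2430481 = 1559.
So n = (7 + 1559) / 18 = 1566/18 = 87.
Check: 87·(9·87 − 7)/2 = 33756. ✓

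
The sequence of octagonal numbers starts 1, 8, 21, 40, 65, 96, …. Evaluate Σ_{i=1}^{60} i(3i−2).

Σ i(3i−2) = 3Σi² − 2Σi over i = 1..60.
Σi = 1830 and Σi² = 73810.
3·73810 − 2·1830 = 217770.

217770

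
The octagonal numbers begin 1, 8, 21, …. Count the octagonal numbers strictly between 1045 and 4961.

The n-th octagonal number is n(3n−2).
Smallest index with value > 1045: n = 20 (giving 1160).
Largest index with value < 4961: n = 40 (giving 4720).
Indices 20 through 40: 21 terms.

21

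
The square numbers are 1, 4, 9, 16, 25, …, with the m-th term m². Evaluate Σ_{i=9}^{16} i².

Σ_{i=9}^{16} i² = 1496 − 204 = 1292.

1292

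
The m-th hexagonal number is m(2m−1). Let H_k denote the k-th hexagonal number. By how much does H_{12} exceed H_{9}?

123

12·(2·12 − 1) = 276 and 9·(2·9 − 1) = 153.
Difference: 276 − 153 = 123.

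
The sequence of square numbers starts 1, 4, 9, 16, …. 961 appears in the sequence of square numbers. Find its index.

31

We need n² = 961, so n = √961 = 31.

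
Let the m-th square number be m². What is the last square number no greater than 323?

Solve n² ≤ 323 for integer n.
n = 17 gives 289 ≤ 323, while n = 18 gives 324 > 323; so the answer is 289.

289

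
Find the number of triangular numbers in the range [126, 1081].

The n-th triangular number is n(n+1)/2.
Smallest index with value ≥ 126: n = 16 (giving 136).
Largest index with value ≤ 1081: n = 46 (giving 1081).
Indices 16 through 46: 31 terms.

31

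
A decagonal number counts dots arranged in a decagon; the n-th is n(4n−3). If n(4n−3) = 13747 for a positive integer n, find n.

Set n(4n−3) = 13747, giving 4n² − 3n − 13747 = 0.
The discriminant is 9 + 16·13747 = 219961, and √219961 = 469.
So n = (3 + 469) / 8 = 472/8 = 59.

59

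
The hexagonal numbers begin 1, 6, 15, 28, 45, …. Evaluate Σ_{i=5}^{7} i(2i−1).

202

Σ i(2i−1) = 2Σi² − Σi over i = 5..7.
Σi = 28 − 10 = 18 and Σi² = 140 − 30 = 110.
2·110 − 1·18 = 202.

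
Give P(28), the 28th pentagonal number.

1162

The 28th pentagonal number is n(3n−1)/2 with n = 28.
28·(3·28 − 1)/2 = 28·83/2 = 1162.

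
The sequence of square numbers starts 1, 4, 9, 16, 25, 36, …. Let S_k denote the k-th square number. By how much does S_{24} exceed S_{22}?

92

24² = 576 and 22² = 484.
Difference: 576 − 484 = 92.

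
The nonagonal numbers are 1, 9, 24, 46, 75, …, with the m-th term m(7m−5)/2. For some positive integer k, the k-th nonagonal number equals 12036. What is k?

Set n(7n−5)/2 = 12036, giving 7n² − 5n − 24072 = 0.
So n = (5 + 821) / 14 = 826/14 = 59.
Check: 59·(7·59 − 5)/2 = 12036. ✓

59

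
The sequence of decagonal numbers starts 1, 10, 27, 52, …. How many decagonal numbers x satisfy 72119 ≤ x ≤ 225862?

The n-th decagonal number is n(4n−3).
Smallest index with value ≥ 72119: n = 135 (giving 72495).
Largest index with value ≤ 225862: n = 238 (giving 225862).
Indices 135 through 238: 104 terms.

104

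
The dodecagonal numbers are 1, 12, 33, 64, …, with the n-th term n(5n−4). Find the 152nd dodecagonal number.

114912

The 152nd dodecagonal number is n(5n−4) with n = 152.
152·(5·152 − 4) = 152·756 = 114912.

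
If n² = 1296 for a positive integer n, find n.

36

We need n² = 1296, so n = √1296 = 36.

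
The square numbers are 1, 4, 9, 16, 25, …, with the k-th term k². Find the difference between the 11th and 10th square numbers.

n² − (n−1)² = 2n − 1, so 11² − 10² = 2·11 − 1 = 21.

21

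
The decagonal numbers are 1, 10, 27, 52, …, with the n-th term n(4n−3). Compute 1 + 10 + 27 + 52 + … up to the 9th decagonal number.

Σ i(4i−3) = 4Σi² − 3Σi over i = 1..9.
Σi = 45 and Σi² = 285.
4·285 − 3·45 = 1005.

1005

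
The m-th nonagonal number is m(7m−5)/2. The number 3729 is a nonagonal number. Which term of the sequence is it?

Set n(7n−5)/2 = 3729, giving 7n² − 5n − 7458 = 0.
So n = (5 + 457) / 14 = 462/14 = 33.

33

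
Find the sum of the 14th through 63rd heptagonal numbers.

Σ i(5i−3)/2 = (5Σi² − 3Σi) / 2 over i = 14..63.
Σi = 2016 − 91 = 1925 and Σi² = 85344 − 819 = 84525.
(5·84525 − 3·1925) / 2 = 416850/2 = 208425.

208425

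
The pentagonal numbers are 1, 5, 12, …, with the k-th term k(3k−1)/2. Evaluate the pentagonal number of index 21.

The 21st pentagonal number is n(3n−1)/2 with n = 21.
21·(3·21 − 1)/2 = 21·62/2 = 21·31 = 651.

651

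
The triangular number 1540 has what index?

Set n(n+1)/2 = 1540, giving n² + n − 3080 = 0.
So n = (-1 + 111) / 2 = 110/2 = 55.

55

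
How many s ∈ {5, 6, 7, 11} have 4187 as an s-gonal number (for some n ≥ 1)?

s = 5: P(5, 53) = 4187. ✓
s = 6: P(6, 46) = 4186 and P(6, 47) = 4371; 4187 is not s-gonal.
s = 7: P(7, 41) = 4141 and P(7, 42) = 4347; 4187 is not s-gonal.
s = 11: P(11, 30) = 3945 and P(11, 31) = 4216; 4187 is not s-gonal.
Hits: s ∈ {5} → 1.

1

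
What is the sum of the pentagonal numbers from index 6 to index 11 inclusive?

651

Σ i(3i−1)/2 = (3Σi² − Σi) / 2 over i = 6..11.
Σi = 66 − 15 = 51 and Σi² = 506 − 55 = 451.
(3·451 − 1·51) / 2 = 1302/2 = 651.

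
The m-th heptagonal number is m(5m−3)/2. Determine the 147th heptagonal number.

147·(5·147 − 3)/2 = 147·732/2 = 147·366 = 53802.

53802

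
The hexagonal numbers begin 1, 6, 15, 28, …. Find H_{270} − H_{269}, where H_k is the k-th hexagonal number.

Consecutive hexagonal numbers differ by 4n − 3: here 4·270 − 3 = 1077.

1077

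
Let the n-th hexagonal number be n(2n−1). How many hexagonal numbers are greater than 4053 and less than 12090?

32

The n-th hexagonal number is n(2n−1).
Smallest index with value > 4053: n = 46 (giving 4186).
Largest index with value < 12090: n = 77 (giving 11781).
Indices 46 through 77: 32 terms.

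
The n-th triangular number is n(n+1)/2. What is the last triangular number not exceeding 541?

Solve n(n+1)/2 ≤ 541 for integer n.
n = 32 gives 528 ≤ 541, while n = 33 gives 561 > 541; so the answer is 528.

528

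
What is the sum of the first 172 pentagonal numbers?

Σ i(3i−1)/2 = (3Σi² − Σi) / 2 over i = 1..172.
Σi = 14878 and Σi² = 1710970.
(3·1710970 − 1·14878) / 2 = 5118032/2 = 2559016.

2559016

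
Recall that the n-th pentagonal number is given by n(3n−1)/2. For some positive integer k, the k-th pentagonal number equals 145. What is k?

Set n(3n−1)/2 = 145, giving 3n² − n − 290 = 0.
The discriminant is 1 + 24·145 = 3481, and √3481 = 59.
So n = (1 + 59) / 6 = 60/6 = 10.
Check: 10·(3·10 − 1)/2 = 145. ✓

10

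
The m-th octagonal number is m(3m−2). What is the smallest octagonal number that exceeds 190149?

191521

Solve n(3n−2) > 190149 for integer n.
The largest n with value ≤ 190149 is 252 (since 190008 ≤ 190149 < 191521), so the first above is n = 253, value 191521.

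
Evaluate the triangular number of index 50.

50·51/2 = 2550/2 = 1275.

1275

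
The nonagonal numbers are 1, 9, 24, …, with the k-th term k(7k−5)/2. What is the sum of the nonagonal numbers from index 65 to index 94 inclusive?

665530

Σ i(7i−5)/2 = (7Σi² − 5Σi) / 2 over i = 65..94.
Σi = 4465 − 2080 = 2385 and Σi² = 281295 − 89440 = 191855.
(7·191855 − 5·2385) / 2 = 1331060/2 = 665530.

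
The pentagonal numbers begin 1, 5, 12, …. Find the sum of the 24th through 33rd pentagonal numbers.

12165

Σ i(3i−1)/2 = (3Σi² − Σi) / 2 over i = 24..33.
Σi = 561 − 276 = 285 and Σi² = 12529 − 4324 = 8205.
(3·8205 − 1·285) / 2 = 24330/2 = 12165.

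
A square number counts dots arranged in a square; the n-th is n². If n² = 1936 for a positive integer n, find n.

We need n² = 1936, so n = √1936 = 44.

44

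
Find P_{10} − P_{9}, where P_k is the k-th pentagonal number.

Consecutive pentagonal numbers differ by 3n − 2: here 3·10 − 2 = 28.

28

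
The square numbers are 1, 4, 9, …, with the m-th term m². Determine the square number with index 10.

100

The 10th square number is n² with n = 10.
10² = 100.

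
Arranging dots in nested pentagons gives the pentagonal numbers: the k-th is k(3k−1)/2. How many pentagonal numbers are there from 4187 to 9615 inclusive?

The n-th pentagonal number is n(3n−1)/2.
Smallest index with value ≥ 4187: n = 53 (giving 4187).
Largest index with value ≤ 9615: n = 80 (giving 9560).
Indices 53 through 80: 28 terms.

28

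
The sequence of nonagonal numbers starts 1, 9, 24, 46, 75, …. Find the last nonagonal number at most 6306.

6069

Solve n(7n−5)/2 ≤ 6306 for integer n.
n = 42 gives 6069 ≤ 6306, while n = 43 gives 6364 > 6306; so the answer is 6069.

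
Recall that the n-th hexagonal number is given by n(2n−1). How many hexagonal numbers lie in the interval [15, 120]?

6

The n-th hexagonal number is n(2n−1).
Smallest index with value ≥ 15: n = 3 (giving 15).
Largest index with value ≤ 120: n = 8 (giving 120).
Indices 3 through 8: 6 terms.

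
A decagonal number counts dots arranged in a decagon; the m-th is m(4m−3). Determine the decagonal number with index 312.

388440

The 312th decagonal number is n(4n−3) with n = 312.
312·(4·312 − 3) = 312·1245 = 388440.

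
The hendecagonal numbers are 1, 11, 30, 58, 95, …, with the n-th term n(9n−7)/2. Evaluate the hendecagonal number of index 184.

184·(9·184 − 7)/2 = 184·1649/2 = 151708.

151708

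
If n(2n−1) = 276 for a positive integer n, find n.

12

Set n(2n−1) = 276, giving 2n² − n − 276 = 0.
The discriminant is 1 + 8·276 = 2209, and √2209 = 47.
So n = (1 + 47) / 4 = 48/4 = 12.
Check: 12·(2·12 − 1) = 276. ✓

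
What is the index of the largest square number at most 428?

20

Solve n² ≤ 428 for integer n.
n = 20 gives 400 ≤ 428, while n = 21 gives 441 > 428; so the answer is index 20.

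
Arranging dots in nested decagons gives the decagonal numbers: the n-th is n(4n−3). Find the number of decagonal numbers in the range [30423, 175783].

The n-th decagonal number is n(4n−3).
Smallest index with value ≥ 30423: n = 88 (giving 30712).
Largest index with value ≤ 175783: n = 210 (giving 175770).
Indices 88 through 210: 123 terms.

123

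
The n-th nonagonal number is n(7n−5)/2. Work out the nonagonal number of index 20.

20·(7·20 − 5)/2 = 20·135/2 = 1350.

1350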